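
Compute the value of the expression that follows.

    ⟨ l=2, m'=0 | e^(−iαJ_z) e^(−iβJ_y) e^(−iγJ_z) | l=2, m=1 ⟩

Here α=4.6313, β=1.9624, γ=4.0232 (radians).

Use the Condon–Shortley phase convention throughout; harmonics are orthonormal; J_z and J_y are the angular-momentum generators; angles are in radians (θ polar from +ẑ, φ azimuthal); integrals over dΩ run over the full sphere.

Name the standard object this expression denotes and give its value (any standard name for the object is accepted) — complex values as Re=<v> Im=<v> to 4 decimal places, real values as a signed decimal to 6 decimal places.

This is a Wigner D-matrix element — the rotation-matrix element ⟨l m'| R(α,β,γ) |l m⟩ in the angular-momentum basis.
First d^2_{0,1}(β=1.9624), then the phase factors e^{-i(0)α} and e^{-i(1)γ}:
c=cos(1.962400/2)=0.556026, s=sin(1.962400/2)=0.831165; N=√[2·2·6·1]=4.898979
The bounds max(0,m−m')=1 and min(l+m,l−m')=2 give 2 terms
  k=1: (−1)^0·4.8990/(2)·0.5560^3·0.8312^1 = +0.349983
  k=2: (−1)^1·4.8990/(2)·0.5560^1·0.8312^3 = -0.782046
d^2_{0,1}(1.9624) = +0.349983 -0.782046 = -0.432063
Attach z-rotation phases: D = e^{-i(0)(4.6313)}·(-0.432063)·e^{-i(1)(4.0232)} = +0.274754-0.333450i

Wigner D-matrix element, Re=0.2748 Im=-0.3334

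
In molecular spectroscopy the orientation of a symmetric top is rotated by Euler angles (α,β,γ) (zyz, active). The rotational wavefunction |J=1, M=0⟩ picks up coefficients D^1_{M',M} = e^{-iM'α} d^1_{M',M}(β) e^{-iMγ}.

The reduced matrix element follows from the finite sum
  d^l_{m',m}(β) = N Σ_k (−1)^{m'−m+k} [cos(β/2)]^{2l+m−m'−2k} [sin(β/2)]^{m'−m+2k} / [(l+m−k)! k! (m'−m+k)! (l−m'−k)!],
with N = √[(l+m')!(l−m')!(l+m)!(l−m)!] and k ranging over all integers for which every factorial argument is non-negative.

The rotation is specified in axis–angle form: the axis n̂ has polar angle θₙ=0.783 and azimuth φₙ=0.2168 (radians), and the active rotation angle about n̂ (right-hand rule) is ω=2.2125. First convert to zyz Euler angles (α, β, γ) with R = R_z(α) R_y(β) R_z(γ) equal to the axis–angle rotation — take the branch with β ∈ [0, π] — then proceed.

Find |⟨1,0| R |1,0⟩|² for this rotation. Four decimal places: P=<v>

Axis–angle → zyz. n̂ = (sinθₙcosφₙ, sinθₙsinφₙ, cosθₙ) = (+0.688896, +0.151737, +0.708801), ω = 2.2125.
R = I cosω + sinω [n̂]ₓ + (1−cosω) n̂n̂ᵀ gives
  R = [+0.160080, -0.400704, +0.902114; +0.734904, -0.561755, -0.379931; +0.659008, +0.723787, +0.204553]
β = atan2(√(R₁₃²+R₂₃²), R₃₃) = 1.364789; α = atan2(R₂₃, R₁₃) mod 2π = 5.884575; γ = atan2(R₃₂, −R₃₁) mod 2π = 2.309382
D^1_{0,0}(5.8846,1.3648,2.3094) = e^{-i·0·5.8846}·d^1_{0,0}(1.3648)·e^{-i·0·2.3094}. Compute d first:
With c≡cos(β/2)=0.776065 and s≡sin(β/2)=0.630653, N=[1·1·1·1]^{1/2}=1.000000
k: max(0,(0)−(0))=0 … min(1+(0),1−(0))=1
  k=0: (−1)^0·1.0000/(1)·0.7761^2·0.6307^0 = +0.602277
  k=1: (−1)^1·1.0000/(1)·0.7761^0·0.6307^2 = -0.397723
d^1_{0,0}(1.3648) = +0.602277 -0.397723 = +0.204553
|D^1_{0,0}|² = |d^1_{0,0}(β)|² = (+0.204553)² = 0.041842 (the z-rotation phases have unit modulus)

P=0.0418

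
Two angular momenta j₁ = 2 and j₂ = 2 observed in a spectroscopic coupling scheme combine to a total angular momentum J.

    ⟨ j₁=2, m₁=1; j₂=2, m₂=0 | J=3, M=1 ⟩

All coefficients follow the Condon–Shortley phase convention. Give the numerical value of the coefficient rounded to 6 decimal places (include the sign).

j₁+j₂−J=1  J+j₁−j₂=3  J−j₁+j₂=3  j₁+j₂+J+1=8
(j₁±m₁, j₂±m₂, J±M) = (3,1,2,2,4,2)
P² = 36/5
sum k=0..1:
  [0] +1/4 = 1/4
  [1] −1/12 = -1/12
S = 1/6
C² = P²·S² = 1/5 ; C = +0.447214

+0.447214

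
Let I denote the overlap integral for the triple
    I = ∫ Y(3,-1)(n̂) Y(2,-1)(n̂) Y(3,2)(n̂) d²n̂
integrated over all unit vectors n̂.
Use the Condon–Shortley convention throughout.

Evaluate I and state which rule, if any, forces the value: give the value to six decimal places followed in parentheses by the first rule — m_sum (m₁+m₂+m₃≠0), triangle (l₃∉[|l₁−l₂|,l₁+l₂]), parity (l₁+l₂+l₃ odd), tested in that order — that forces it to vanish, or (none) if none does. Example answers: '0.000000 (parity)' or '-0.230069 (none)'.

0.162868 (none)

m-sum 0 ✓  L=8 even ✓  1≤3≤5 ✓
Π(2lᵢ+1) = 7×5×7 = 245
triangle coeff Δ(3,2,3) = 1/3780
Σ_t [0,2]: t=0:+1/24 t=1:−1/4 t=2:+1/24 = -1/6
(3j)²=4/105 [(3 2 3; 0 0 0)], sign=+1
Σ_t [0,1]: t=0:+1/48 t=1:−1/12 = -1/16
(3j)²=1/28 [(3 2 3; -1 -1 2)], sign=+1
⇒ 4πI² = 1/3
I = (+1)√(1/3/(4π)) = 0.16286750
No selection rule forces the value: the integral is nonzero (none).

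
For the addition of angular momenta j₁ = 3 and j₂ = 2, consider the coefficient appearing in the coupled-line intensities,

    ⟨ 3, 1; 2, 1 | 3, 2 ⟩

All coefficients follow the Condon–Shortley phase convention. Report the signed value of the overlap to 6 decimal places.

j₁+j₂−J=2  J+j₁−j₂=4  J−j₁+j₂=2  j₁+j₂+J+1=9
(j₁±m₁, j₂±m₂, J±M) = (4,2,3,1,5,1)
P² = 64
sum k=1..2:
  [1] −1/12 = -1/12
  [2] +1/48 = 1/48
S = -1/16
C² = P²·S² = 1/4 ; C = -0.500000

-0.500000  (= −√(1/4))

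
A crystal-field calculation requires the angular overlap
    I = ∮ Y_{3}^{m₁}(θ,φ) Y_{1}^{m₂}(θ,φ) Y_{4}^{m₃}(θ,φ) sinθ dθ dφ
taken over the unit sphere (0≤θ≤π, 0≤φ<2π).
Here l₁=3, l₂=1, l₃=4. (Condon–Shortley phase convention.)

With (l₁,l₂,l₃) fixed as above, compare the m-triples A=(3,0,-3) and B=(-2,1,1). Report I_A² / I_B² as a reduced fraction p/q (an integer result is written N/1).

Shared (l₁,l₂,l₃)=(3,1,4): N and (l;000)² cancel in I_A²/I_B².
A: Δ = 0!·6!·2!/9! = 1/252; Racah Σ t=0..0: t=0:+1/720 = 1/720; ⇒ 3j(3 1 4; 3 0 -3)² = 1/36, sgn -1
B: Δ = 0!·6!·2!/9! = 1/252; Racah Σ t=0..0: t=0:+1/240 = 1/240; ⇒ 3j(3 1 4; -2 1 1)² = 1/84, sgn -1
I_A²/I_B² = (1/36)/(1/84) = 7/3

7/3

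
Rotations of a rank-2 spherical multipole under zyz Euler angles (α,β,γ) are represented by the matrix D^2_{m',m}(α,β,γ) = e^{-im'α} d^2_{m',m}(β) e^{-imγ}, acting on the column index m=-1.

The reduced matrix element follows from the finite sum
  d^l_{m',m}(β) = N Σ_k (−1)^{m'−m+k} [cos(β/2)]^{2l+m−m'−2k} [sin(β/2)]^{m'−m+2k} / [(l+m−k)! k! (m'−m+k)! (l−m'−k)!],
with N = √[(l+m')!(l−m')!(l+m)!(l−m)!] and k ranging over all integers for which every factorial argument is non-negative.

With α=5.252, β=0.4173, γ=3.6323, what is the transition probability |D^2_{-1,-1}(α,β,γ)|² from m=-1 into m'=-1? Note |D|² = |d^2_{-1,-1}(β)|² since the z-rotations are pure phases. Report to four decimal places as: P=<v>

P=0.6286

Split into d^2_{-1,-1}(β=0.4173) × two z-phases.
With c≡cos(β/2)=0.978311 and s≡sin(β/2)=0.207139, N=[1·6·1·6]^{1/2}=6.000000
Admissible k: 0..1 (factorial args all ≥0)
  k=0: (−1)^0·6.0000/(6)·0.9783^4·0.2071^0 = +0.916028
  k=1: (−1)^1·6.0000/(2)·0.9783^2·0.2071^2 = -0.123197
d^2_{-1,-1}(0.4173) = +0.916028 -0.123197 = +0.792830
|D^2_{-1,-1}|² = |d^2_{-1,-1}(β)|² = (+0.792830)² = 0.628580 (the z-rotation phases have unit modulus)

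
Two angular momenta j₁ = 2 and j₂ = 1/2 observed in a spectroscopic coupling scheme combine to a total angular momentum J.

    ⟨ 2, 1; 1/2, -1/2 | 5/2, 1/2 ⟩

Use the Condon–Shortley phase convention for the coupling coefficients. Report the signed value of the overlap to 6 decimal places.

+√(2/5) = +0.632456

j₁+j₂−J=0  J+j₁−j₂=4  J−j₁+j₂=1  j₁+j₂+J+1=6
(j₁±m₁, j₂±m₂, J±M) = (3,1,0,1,3,2)
P² = 72/5
sum k=0..0:
  [0] +1/6 = 1/6
S = 1/6
C² = P²·S² = 2/5 ; C = +0.632456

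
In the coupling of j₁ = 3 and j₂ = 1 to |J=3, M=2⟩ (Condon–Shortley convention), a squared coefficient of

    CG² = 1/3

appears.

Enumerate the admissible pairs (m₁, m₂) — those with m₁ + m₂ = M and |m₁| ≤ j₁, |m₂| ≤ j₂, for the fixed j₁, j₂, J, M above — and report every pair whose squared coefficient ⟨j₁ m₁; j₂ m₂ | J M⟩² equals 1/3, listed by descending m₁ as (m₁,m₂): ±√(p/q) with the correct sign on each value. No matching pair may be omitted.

Admissible pairs with m₁+m₂ = M = 2: (1,1), (2,0), (3,-1)
  (m₁,m₂)=(3,-1): CG² = 1/4, CG = +√(1/4)
  (m₁,m₂)=(2,0): CG² = 1/3, CG = +√(1/3)   ← matches the target
  (m₁,m₂)=(1,1): CG² = 5/12, CG = −√(5/12)
Pairs with CG² = 1/3: (2,0): +√(1/3)

(2,0): +√(1/3)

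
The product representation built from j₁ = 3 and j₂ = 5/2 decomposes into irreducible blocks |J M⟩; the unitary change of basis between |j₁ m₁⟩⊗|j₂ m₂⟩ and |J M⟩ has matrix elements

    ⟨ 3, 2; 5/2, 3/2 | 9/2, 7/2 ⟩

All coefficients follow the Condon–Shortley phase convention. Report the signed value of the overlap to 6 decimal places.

+0.100504

√[10·1!5!4!/11! · 5!1!4!1!8!1!] = √(921600/11)
  +(−1)^0/∏(0,1,1,4,4,0)! = 1/576  (running 1/576)
  +(−1)^1/∏(1,0,0,3,5,1)! = -1/720  (running 1/2880)
⟨..|..⟩ = √(921600/11)·(1/2880) = +0.100504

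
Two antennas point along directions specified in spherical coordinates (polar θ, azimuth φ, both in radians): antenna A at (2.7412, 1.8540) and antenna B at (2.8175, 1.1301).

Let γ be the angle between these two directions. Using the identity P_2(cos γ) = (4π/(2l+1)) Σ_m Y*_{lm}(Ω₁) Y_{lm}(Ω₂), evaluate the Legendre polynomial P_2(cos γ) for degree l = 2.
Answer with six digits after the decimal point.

0.899628

Summing Y*_{l m}(θ₁,φ₁)·Y_{l m}(θ₂,φ₂) over m ∈ [−2, 2]; prefactor 4π/(2·2+1) = 2.513274:
  [-2]  conj(Y_{2,-2})(Ω₁) = (-0.049521, -0.031491) ; Y_{2,-2}(Ω₂) = (-0.024916, -0.030226) ; Δ = (0.000282, 0.002281)
  [-1]  conj(Y_{2,-1})(Ω₁) = (0.077489, -0.266261) ; Y_{2,-1}(Ω₂) = (-0.099480, 0.210927) ; Δ = (0.048453, 0.042832)
  [+0]  conj(Y_{2,0})(Ω₁) = (0.487032, -0.000000) ; Y_{2,0}(Ω₂) = (0.534832, 0.000000) ; Δ = (0.260480, 0.000000)
  [+1]  conj(Y_{2,1})(Ω₁) = (-0.077489, -0.266261) ; Y_{2,1}(Ω₂) = (0.099480, 0.210927) ; Δ = (0.048453, -0.042832)
  [+2]  conj(Y_{2,2})(Ω₁) = (-0.049521, 0.031491) ; Y_{2,2}(Ω₂) = (-0.024916, 0.030226) ; Δ = (0.000282, -0.002281)
Accumulated sum (0.357951, 0.000000); after 4π/(2l+1) scaling, (0.899628, 0.000000) ⇒ P_2 = 0.899628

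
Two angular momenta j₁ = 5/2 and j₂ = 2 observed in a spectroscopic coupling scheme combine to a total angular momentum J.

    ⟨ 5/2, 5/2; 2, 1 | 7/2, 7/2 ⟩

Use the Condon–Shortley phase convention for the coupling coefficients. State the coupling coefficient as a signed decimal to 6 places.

+√(5/9) = +0.745356

triangle: 1!×4!×3!/9! = 144/362880
(j±m)!: 5!×0!×3!×1!×7!×0! = 3628800
prefactor² = (2J+1)×Δ×N² = 11520
  k=0: +1/(0!×1!×0!×3!×4!×0!) = 1/144
Σ = 1/144  ⇒  CG² = 11520×(1/144)² = 5/9
CG = +√(5/9) = +0.745356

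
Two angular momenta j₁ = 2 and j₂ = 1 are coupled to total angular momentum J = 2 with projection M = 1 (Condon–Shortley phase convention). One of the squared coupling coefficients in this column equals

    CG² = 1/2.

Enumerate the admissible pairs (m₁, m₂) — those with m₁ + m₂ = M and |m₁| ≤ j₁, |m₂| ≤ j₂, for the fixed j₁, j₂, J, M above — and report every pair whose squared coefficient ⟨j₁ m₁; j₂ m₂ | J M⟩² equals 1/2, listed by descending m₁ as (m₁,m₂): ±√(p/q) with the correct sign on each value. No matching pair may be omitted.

(0,1): −√(1/2)

Admissible pairs with m₁+m₂ = M = 1: (0,1), (1,0), (2,-1)
  (m₁,m₂)=(2,-1): CG² = 1/3, CG = +√(1/3)
  (m₁,m₂)=(1,0): CG² = 1/6, CG = +√(1/6)
  (m₁,m₂)=(0,1): CG² = 1/2, CG = −√(1/2)   ← matches the target
Pairs with CG² = 1/2: (0,1): −√(1/2)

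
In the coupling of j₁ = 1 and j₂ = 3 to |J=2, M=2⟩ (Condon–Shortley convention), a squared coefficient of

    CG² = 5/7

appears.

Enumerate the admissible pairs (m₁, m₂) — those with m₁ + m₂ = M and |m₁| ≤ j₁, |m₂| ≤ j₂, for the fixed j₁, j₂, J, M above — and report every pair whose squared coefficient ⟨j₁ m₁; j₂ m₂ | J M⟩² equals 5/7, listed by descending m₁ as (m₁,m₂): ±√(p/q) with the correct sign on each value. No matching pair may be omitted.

Admissible pairs with m₁+m₂ = M = 2: (-1,3), (0,2), (1,1)
  (m₁,m₂)=(1,1): CG² = 1/21, CG = +√(1/21)
  (m₁,m₂)=(0,2): CG² = 5/21, CG = −√(5/21)
  (m₁,m₂)=(-1,3): CG² = 5/7, CG = +√(5/7)   ← matches the target
Pairs with CG² = 5/7: (-1,3): +√(5/7)

(-1,3): +√(5/7)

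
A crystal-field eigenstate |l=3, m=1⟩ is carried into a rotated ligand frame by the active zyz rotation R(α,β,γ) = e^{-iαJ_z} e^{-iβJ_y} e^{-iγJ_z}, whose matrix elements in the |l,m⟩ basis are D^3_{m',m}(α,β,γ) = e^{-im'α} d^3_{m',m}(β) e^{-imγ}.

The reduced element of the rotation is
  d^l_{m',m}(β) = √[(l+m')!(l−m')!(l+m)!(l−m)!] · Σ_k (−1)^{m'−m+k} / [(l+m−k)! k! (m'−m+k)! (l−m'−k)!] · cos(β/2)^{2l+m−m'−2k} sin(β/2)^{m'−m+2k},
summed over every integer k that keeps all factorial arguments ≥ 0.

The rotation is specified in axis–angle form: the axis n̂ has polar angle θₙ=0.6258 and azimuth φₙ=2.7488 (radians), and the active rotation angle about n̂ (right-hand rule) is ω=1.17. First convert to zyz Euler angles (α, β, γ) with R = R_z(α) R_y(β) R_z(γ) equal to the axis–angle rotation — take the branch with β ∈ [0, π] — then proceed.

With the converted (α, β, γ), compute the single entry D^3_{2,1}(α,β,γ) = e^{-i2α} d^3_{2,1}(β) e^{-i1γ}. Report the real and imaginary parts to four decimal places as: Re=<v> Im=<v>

Re=0.5259 Im=0.2775

Axis–angle → zyz. n̂ = (sinθₙcosφₙ, sinθₙsinφₙ, cosθₙ) = (-0.541138, +0.224206, +0.810495), ω = 1.1700.
R = I cosω + sinω [n̂]ₓ + (1−cosω) n̂n̂ᵀ gives
  R = [+0.568734, -0.820254, -0.061035; +0.672273, +0.420808, +0.609073; -0.473911, -0.387433, +0.790762]
β = atan2(√(R₁₃²+R₂₃²), R₃₃) = 0.658743; α = atan2(R₂₃, R₁₃) mod 2π = 1.670673; γ = atan2(R₃₂, −R₃₁) mod 2π = 5.597851
Split into d^3_{2,1}(β=0.6587) × two z-phases.
Half-angle: c=0.946246, s=0.323448. N=√(120·1·24·2)=75.894664
k∈{0,1} keeps every argument non-negative
  k=0: (−1)^1·75.8947/(24)·0.9462^5·0.3234^1 = -0.775934
  k=1: (−1)^2·75.8947/(12)·0.9462^3·0.3234^3 = +0.181325
d^3_{2,1}(0.6587) = -0.775934 +0.181325 = -0.594609
Attach z-rotation phases: D = e^{-i(2)(1.6707)}·(-0.594609)·e^{-i(1)(5.5979)} = +0.525875+0.277518i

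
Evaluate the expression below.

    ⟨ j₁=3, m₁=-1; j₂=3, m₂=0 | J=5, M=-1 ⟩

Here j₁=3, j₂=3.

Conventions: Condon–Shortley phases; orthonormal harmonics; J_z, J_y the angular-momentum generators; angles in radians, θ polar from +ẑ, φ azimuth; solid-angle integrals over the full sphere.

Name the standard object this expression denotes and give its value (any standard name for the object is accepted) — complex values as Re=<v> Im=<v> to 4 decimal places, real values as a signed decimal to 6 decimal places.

This is a Clebsch–Gordan (vector-coupling) coefficient.
triangle: 1!·5!·5!/12! = 14400/479001600
(j±m)!: 2!·4!·3!·3!·4!·6! = 29859840
prefactor² = (2J+1)·Δ·N² = 69120/7
  k=0: +1/(0!·1!·4!·3!·1!·2!) = 1/288
  k=1: −1/(1!·0!·3!·2!·2!·3!) = -1/144
Σ = -1/288  ⇒  CG² = 69120/7·(-1/288)² = 5/42
CG = −√(5/42) = -0.345033

Clebsch–Gordan coefficient, −√(5/42) ≈ -0.345033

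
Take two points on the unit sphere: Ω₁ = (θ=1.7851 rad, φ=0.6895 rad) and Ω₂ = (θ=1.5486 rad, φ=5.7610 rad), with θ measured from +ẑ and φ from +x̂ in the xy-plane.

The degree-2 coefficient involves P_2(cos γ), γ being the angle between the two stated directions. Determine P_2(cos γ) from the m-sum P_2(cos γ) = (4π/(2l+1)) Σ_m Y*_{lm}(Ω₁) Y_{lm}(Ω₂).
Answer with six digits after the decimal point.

-0.328027

Summing Y*_{l m}(θ₁,φ₁)·Y_{l m}(θ₂,φ₂) over m ∈ [−2, 2]; prefactor 4π/(2·2+1) = 2.513274:
  m=-2: (0.070302, 0.362041) × (0.193986, 0.333811) = (-0.107216, 0.093699)  (running Σ = (-0.107216, 0.093699))
  m=-1: (-0.123865, -0.102126) × (0.014858, 0.008550) = (-0.000967, -0.002576)  (running Σ = (-0.108183, 0.091122))
  m=0: (-0.272599, -0.000000) × (-0.314925, 0.000000) = (0.085848, 0.000000)  (running Σ = (-0.022335, 0.091122))
  m=1: (0.123865, -0.102126) × (-0.014858, 0.008550) = (-0.000967, 0.002576)  (running Σ = (-0.023302, 0.093699))
  m=2: (0.070302, -0.362041) × (0.193986, -0.333811) = (-0.107216, -0.093699)  (running Σ = (-0.130518, 0.000000))
Σ over m = (-0.130518, 0.000000); ×(4π/5) → (-0.328027, 0.000000). Real part: -0.328027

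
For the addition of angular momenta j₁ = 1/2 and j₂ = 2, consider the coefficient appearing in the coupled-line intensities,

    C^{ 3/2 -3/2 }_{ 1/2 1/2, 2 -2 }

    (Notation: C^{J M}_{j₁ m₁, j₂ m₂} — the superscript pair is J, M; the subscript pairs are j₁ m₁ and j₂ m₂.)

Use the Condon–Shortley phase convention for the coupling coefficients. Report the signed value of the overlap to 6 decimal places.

+0.894427

j₁+j₂−J=1  J+j₁−j₂=0  J−j₁+j₂=3  j₁+j₂+J+1=5
(j₁±m₁, j₂±m₂, J±M) = (1,0,0,4,0,3)
P² = 144/5
sum k=0..0:
  [0] +1/6 = 1/6
S = 1/6
C² = P²·S² = 4/5 ; C = +0.894427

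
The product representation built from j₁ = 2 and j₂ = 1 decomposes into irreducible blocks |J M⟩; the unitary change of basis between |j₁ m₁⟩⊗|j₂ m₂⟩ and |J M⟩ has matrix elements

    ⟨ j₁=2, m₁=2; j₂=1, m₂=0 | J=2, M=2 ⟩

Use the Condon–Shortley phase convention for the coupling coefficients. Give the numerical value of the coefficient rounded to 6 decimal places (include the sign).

+√(2/3) ≈ +0.816497

j₁+j₂−J=1  J+j₁−j₂=3  J−j₁+j₂=1  j₁+j₂+J+1=6
(j₁±m₁, j₂±m₂, J±M) = (4,0,1,1,4,0)
P² = 24
sum k=0..0:
  [0] +1/6 = 1/6
S = 1/6
C² = P²·S² = 2/3 ; C = +0.816497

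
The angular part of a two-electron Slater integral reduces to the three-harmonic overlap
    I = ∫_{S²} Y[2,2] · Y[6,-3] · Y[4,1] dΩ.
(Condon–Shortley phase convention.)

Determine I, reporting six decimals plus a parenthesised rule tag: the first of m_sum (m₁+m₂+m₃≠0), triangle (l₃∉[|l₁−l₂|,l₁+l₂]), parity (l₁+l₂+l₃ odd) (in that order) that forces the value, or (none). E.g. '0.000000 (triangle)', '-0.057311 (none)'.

Rules hold: Σm=0, L=12 even, 4≤4≤8.
N = 5·13·9 = 585
Δ = 4!·0!·8!/13! = 1/6435
Racah Σ t=2..2: t=2:+1/2304 = 1/2304
⇒ 3j(2 6 4; 0 0 0)² = 5/143, sgn +1
Racah Σ t=0..0: t=0:+1/17280 = 1/17280
⇒ 3j(2 6 4; 2 -3 1)² = 14/715, sgn -1
4πI² = N·(3j₀)²·(3jₘ)² = 630/1573
I = -1·√(0.400509/4π) = -0.17852580
No selection rule forces the value: the integral is nonzero (none).

-0.178526 (none)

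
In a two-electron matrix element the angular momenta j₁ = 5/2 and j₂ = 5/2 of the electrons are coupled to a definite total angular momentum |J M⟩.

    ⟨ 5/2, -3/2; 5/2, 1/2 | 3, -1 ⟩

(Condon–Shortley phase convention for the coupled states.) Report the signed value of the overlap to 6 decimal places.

j₁+j₂−J=2  J+j₁−j₂=3  J−j₁+j₂=3  j₁+j₂+J+1=9
(j₁±m₁, j₂±m₂, J±M) = (1,4,3,2,2,4)
P² = 96/5
sum k=1..2:
  [1] −1/12 = -1/12
  [2] +1/8 = 1/8
S = 1/24
C² = P²·S² = 1/30 ; C = +0.182574

+0.182574  (= +√(1/30))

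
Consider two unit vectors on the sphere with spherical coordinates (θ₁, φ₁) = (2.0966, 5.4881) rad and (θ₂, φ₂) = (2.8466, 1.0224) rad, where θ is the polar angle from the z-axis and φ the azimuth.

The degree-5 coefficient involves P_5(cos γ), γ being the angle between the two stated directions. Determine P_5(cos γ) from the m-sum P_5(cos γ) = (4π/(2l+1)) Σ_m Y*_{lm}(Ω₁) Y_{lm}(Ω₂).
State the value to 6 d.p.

0.243944

Summing Y*_{l m}(θ₁,φ₁)·Y_{l m}(θ₂,φ₂) over m ∈ [−5, 5]; prefactor 4π/(2·5+1) = 1.142397:
  m=-5: (-0.150980+0.166363i) × (+0.000375+0.000888i) = -0.000204-0.000072i  (running Σ = -0.000204-0.000072i)
  m=-4: (+0.411951-0.015971i) × (+0.005852-0.008150i) = +0.002281-0.003451i  (running Σ = +0.002076-0.003522i)
  m=-3: (-0.206314-0.194658i) × (-0.061373-0.004574i) = +0.011772+0.012891i  (running Σ = +0.013848+0.009368i)
  m=-2: (-0.003011-0.155406i) × (+0.109261+0.212980i) = +0.032769-0.017621i  (running Σ = +0.046617-0.008253i)
  m=-1: (-0.231628+0.236160i) × (+0.280742-0.459554i) = +0.043500+0.172746i  (running Σ = +0.090118+0.164493i)
  m=0: (-0.080072-0.000000i) × (-0.415891+0.000000i) = +0.033301+0.000000i  (running Σ = +0.123419+0.164493i)
  m=1: (+0.231628+0.236160i) × (-0.280742-0.459554i) = +0.043500-0.172746i  (running Σ = +0.166919-0.008253i)
  m=2: (-0.003011+0.155406i) × (+0.109261-0.212980i) = +0.032769+0.017621i  (running Σ = +0.199689+0.009368i)
  m=3: (+0.206314-0.194658i) × (+0.061373-0.004574i) = +0.011772-0.012891i  (running Σ = +0.211460-0.003522i)
  m=4: (+0.411951+0.015971i) × (+0.005852+0.008150i) = +0.002281+0.003451i  (running Σ = +0.213741-0.000072i)
  m=5: (+0.150980+0.166363i) × (-0.000375+0.000888i) = -0.000204+0.000072i  (running Σ = +0.213537+0.000000i)
Total Σ_m = +0.213537+0.000000i. Multiply by 1.142397: +0.243944+0.000000i. P_5(cos γ) = 0.243944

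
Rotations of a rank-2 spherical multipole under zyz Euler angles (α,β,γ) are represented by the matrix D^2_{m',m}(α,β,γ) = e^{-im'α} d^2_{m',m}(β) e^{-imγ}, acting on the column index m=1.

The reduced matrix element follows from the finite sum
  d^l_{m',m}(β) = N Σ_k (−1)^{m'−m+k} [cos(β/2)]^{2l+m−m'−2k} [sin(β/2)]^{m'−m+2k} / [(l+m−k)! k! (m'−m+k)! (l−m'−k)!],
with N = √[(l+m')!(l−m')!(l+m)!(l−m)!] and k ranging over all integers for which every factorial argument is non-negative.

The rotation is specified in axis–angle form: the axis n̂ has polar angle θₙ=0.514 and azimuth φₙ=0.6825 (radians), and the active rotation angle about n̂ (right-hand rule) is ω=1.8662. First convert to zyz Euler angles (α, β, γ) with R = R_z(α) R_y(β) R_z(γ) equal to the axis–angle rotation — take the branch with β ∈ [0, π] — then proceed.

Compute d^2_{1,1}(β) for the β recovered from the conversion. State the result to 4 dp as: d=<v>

Axis–angle → zyz. n̂ = (sinθₙcosφₙ, sinθₙsinφₙ, cosθₙ) = (+0.381531, +0.310110, +0.870785), ω = 1.8662.
R = I cosω + sinω [n̂]ₓ + (1−cosω) n̂n̂ᵀ gives
  R = [-0.103182, -0.680305, +0.725630; +0.985828, -0.166961, -0.016350; +0.132275, +0.713659, +0.687891]
β = atan2(√(R₁₃²+R₂₃²), R₃₃) = 0.812217; α = atan2(R₂₃, R₁₃) mod 2π = 6.260657; γ = atan2(R₃₂, −R₃₁) mod 2π = 1.754064
d^2_{1,1}(β=0.8122) via the finite sum:
With c≡cos(β/2)=0.918665 and s≡sin(β/2)=0.395037, N=[6·1·6·1]^{1/2}=6.000000
k: max(0,(1)−(1))=0 … min(2+(1),2−(1))=1
  k=0: (−1)^0·6.0000/(6)·0.9187^4·0.3950^0 = +0.712244
  k=1: (−1)^1·6.0000/(2)·0.9187^2·0.3950^2 = -0.395104
d^2_{1,1}(0.8122) = +0.712244 -0.395104 = +0.317140

d=0.3171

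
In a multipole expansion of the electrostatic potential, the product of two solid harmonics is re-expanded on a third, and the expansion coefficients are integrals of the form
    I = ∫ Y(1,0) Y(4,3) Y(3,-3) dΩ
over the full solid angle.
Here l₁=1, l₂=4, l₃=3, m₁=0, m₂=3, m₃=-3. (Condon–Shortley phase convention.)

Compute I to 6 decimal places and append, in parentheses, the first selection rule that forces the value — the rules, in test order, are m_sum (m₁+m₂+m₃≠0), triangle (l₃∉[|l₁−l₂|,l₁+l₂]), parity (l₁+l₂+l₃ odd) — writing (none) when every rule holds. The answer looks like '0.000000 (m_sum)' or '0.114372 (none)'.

Checks pass: Σm=0; 8 even; l₃=3∈[3,5].
(2·1+1)(2·4+1)(2·3+1) = 189
Δ: 2! 0! 6! / 9! → 1/252
sum: t=1:−1/36 = -1/36
3j²(1 4 3; 0 0 0) = Δ·Π!·Σ² = 4/63  (sign +1)
sum: t=1:−1/720 = -1/720
3j²(1 4 3; 0 3 -3) = Δ·Π!·Σ² = 1/36  (sign -1)
combine: 4πI² = 189·4/63·1/36 = 1/3
take √, sign -1: I = -0.16286750
No selection rule forces the value: the integral is nonzero (none).

-0.162868 (none)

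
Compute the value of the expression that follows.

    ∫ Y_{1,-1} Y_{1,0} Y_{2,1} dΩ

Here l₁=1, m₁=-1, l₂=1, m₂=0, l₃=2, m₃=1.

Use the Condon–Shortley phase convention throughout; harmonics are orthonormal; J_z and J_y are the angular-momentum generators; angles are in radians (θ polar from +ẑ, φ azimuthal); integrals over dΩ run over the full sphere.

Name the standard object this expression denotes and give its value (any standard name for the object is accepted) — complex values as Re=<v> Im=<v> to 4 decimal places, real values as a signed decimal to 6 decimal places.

This is a Gaunt coefficient — the integral of a triple product of spherical harmonics over the sphere.
m-sum 0 ✓  L=4 even ✓  0≤2≤2 ✓
Π(2lᵢ+1) = 3×3×5 = 45
triangle coeff Δ(1,1,2) = 1/30
Σ_t [0,0]: t=0:+1/1 = 1/1
(3j)²=2/15 [(1 1 2; 0 0 0)], sign=+1
Σ_t [0,0]: t=0:+1/2 = 1/2
(3j)²=1/10 [(1 1 2; -1 0 1)], sign=-1
⇒ 4πI² = 3/5
I = (-1)√(3/5/(4π)) = -0.21850969

Gaunt coefficient, -0.218510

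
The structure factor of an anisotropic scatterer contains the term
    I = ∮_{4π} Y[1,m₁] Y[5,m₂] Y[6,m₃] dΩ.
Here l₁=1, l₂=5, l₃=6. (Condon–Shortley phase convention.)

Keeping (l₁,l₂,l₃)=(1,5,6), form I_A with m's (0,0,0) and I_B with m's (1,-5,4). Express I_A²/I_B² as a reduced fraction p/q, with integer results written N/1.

36/1

Same 1,5,6: normalisation and zero-m 3j drop out of the ratio.
A: Δ: 0! 2! 10! / 13! → 1/858; sum: t=0:+1/14400 = 1/14400; 3j²(1 5 6; 0 0 0) = Δ·Π!·Σ² = 6/143  (sign +1)
B: Δ: 0! 2! 10! / 13! → 1/858; sum: t=0:+1/7257600 = 1/7257600; 3j²(1 5 6; 1 -5 4) = Δ·Π!·Σ² = 1/858  (sign +1)
I_A²/I_B² = (6/143)/(1/858) = 36/1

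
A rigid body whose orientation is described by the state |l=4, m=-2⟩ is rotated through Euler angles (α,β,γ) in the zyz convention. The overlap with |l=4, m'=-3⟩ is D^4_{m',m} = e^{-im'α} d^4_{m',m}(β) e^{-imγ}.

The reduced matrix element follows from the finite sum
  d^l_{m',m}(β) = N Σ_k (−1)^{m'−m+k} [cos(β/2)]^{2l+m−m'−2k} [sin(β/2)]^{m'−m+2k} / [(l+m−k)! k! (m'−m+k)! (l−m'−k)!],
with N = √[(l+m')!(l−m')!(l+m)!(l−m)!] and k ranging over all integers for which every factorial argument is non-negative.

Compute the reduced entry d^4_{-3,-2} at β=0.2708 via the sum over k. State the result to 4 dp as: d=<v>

d=0.4472

d^4_{-3,-2}(β=0.2708) via the finite sum:
With c≡cos(β/2)=0.990847 and s≡sin(β/2)=0.134987, N=[1·5040·2·720]^{1/2}=2693.993318
k: max(0,(-2)−(-3))=1 … min(4+(-2),4−(-3))=2
  k=1: (−1)^0·2693.9933/(720)·0.9908^7·0.1350^1 = +0.473590
  k=2: (−1)^1·2693.9933/(240)·0.9908^5·0.1350^3 = -0.026369
d^4_{-3,-2}(0.2708) = +0.473590 -0.026369 = +0.447221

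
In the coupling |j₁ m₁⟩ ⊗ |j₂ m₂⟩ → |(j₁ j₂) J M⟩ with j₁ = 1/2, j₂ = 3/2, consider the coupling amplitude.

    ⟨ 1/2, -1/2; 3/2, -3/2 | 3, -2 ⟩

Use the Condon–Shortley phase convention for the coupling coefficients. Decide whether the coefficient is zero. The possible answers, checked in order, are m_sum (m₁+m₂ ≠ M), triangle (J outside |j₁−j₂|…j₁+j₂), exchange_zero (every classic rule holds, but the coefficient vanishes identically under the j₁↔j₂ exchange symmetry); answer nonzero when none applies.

m-sum: m₁+m₂ = -1/2+(-3/2) = -2, M = -2  ✓
triangle: need |j₁−j₂| ≤ J ≤ j₁+j₂, i.e. J ∈ [1, 2]; J = 3 is outside ✗ ⇒ coefficient is 0

triangle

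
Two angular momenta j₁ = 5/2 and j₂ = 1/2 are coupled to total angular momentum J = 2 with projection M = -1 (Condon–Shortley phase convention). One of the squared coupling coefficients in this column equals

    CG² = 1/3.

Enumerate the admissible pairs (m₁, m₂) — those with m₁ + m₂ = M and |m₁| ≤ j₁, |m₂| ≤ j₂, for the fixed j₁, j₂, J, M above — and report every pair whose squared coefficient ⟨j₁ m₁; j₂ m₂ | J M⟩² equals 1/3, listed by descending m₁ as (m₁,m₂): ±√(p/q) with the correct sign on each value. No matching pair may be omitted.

Admissible pairs with m₁+m₂ = M = -1: (-3/2,1/2), (-1/2,-1/2)
  (m₁,m₂)=(-1/2,-1/2): CG² = 1/3, CG = +√(1/3)   ← matches the target
  (m₁,m₂)=(-3/2,1/2): CG² = 2/3, CG = −√(2/3)
Pairs with CG² = 1/3: (-1/2,-1/2): +√(1/3)

(-1/2,-1/2): +√(1/3)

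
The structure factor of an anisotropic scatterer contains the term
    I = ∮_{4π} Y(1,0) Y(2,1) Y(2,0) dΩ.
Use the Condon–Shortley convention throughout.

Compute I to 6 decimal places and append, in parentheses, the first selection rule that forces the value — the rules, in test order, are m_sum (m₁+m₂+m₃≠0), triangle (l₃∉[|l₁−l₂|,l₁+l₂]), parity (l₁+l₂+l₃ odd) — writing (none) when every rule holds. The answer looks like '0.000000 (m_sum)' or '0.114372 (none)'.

Σmᵢ = 1 ≠ 0, so the φ-integral vanishes; I = 0

0.000000 (m_sum)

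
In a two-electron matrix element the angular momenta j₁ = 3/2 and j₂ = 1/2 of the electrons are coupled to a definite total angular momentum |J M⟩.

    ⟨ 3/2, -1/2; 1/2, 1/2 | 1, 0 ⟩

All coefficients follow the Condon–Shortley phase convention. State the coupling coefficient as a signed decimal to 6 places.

−√(1/2) ≈ -0.707107

√[3·1!2!0!/4! · 1!2!1!0!1!1!] = √(1/2)
  +(−1)^1/∏(1,0,1,0,1,0)! = -1  (running -1)
⟨..|..⟩ = √(1/2)·(-1) = -0.707107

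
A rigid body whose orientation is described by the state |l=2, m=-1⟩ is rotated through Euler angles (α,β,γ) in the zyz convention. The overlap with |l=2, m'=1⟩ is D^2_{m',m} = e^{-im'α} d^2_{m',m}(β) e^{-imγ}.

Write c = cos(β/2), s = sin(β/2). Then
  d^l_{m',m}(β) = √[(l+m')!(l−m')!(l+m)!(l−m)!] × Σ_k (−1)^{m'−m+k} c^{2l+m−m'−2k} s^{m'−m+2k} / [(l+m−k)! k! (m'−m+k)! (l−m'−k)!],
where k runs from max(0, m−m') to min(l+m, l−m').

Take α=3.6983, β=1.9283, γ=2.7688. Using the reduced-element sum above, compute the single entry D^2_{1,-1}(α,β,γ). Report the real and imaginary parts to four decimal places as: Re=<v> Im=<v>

Re=0.1212 Im=-0.1623

First d^2_{1,-1}(β=1.9283), then the phase factors e^{-i(1)α} and e^{-i(-1)γ}:
c=cos(1.928300/2)=0.570115, s=sin(1.928300/2)=0.821565; N=√[6·1·1·6]=6.000000
The bounds max(0,m−m')=0 and min(l+m,l−m')=1 give 2 terms
  k=0: (−1)^2·6.0000/(2)·0.5701^2·0.8216^2 = +0.658158
  k=1: (−1)^3·6.0000/(6)·0.5701^0·0.8216^4 = -0.455582
d^2_{1,-1}(1.9283) = +0.658158 -0.455582 = +0.202576
Phases: e^{-i·(1)·3.6983}=-0.849000+0.528394i, e^{-i·(-1)·2.7688}=-0.931314+0.364218i ⇒ D=+0.121188-0.162328i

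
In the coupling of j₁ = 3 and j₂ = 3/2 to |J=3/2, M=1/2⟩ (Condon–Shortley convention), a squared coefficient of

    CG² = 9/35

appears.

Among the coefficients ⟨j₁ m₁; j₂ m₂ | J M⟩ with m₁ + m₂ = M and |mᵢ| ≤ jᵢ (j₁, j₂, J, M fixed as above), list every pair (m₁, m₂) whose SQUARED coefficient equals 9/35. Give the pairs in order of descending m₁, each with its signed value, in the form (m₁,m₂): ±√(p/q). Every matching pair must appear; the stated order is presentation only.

Admissible pairs with m₁+m₂ = M = 1/2: (-1,3/2), (0,1/2), (1,-1/2), (2,-3/2)
  (m₁,m₂)=(2,-3/2): CG² = 2/7, CG = +√(2/7)
  (m₁,m₂)=(1,-1/2): CG² = 12/35, CG = −√(12/35)
  (m₁,m₂)=(0,1/2): CG² = 9/35, CG = +√(9/35)   ← matches the target
  (m₁,m₂)=(-1,3/2): CG² = 4/35, CG = −√(4/35)
Pairs with CG² = 9/35: (0,1/2): +√(9/35)

(0,1/2): +√(9/35)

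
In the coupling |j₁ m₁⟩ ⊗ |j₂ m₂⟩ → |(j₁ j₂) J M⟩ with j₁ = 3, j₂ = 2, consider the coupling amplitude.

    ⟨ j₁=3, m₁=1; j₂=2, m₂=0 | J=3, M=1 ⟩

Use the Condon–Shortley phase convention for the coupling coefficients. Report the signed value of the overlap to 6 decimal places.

j₁+j₂−J=2  J+j₁−j₂=4  J−j₁+j₂=2  j₁+j₂+J+1=9
(j₁±m₁, j₂±m₂, J±M) = (4,2,2,2,4,2)
P² = 256/15
sum k=0..2:
  [0] +1/16 = 1/16
  [1] −1/6 = -1/6
  [2] +1/96 = 1/96
S = -3/32
C² = P²·S² = 3/20 ; C = -0.387298

−√(3/20) ≈ -0.387298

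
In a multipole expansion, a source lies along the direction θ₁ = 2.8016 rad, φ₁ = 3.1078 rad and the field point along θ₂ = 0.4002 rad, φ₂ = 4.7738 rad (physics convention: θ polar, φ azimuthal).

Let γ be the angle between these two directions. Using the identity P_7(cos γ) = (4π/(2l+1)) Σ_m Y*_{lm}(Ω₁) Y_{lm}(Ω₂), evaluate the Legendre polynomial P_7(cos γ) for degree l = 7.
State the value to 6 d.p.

Expand P_7 via completeness: Σ_{m} conj(Y_{7,m}) at Ω₁ times Y_{7,m} at Ω₂ —
  m=-7: Y*=(-0.000223, 0.000054)  Y=(-0.000284, -0.000619)  product (0.000000, 0.000000)
  m=-6: Y*=(-0.002376, 0.000489)  Y=(-0.005622, 0.002171)  product (0.000012, -0.000008)
  m=-5: Y*=(-0.015745, 0.002686)  Y=(0.009982, 0.031481)  product (-0.000242, -0.000469)
  m=-4: Y*=(-0.072526, 0.009864)  Y=(0.121242, -0.030396)  product (-0.008493, 0.003400)
  m=-3: Y*=(-0.233902, 0.023794)  Y=(-0.059809, -0.320957)  product (0.021626, 0.073649)
  m=-2: Y*=(-0.494189, 0.033451)  Y=(-0.533566, 0.065865)  product (0.261479, -0.050398)
  m=-1: Y*=(-0.535678, 0.018109)  Y=(0.023175, 0.376906)  product (-0.019240, -0.201480)
  m=+0: Y*=(0.081430, -0.000000)  Y=(-0.289357, 0.000000)  product (-0.023562, 0.000000)
  m=+1: Y*=(0.535678, 0.018109)  Y=(-0.023175, 0.376906)  product (-0.019240, 0.201480)
  m=+2: Y*=(-0.494189, -0.033451)  Y=(-0.533566, -0.065865)  product (0.261479, 0.050398)
  m=+3: Y*=(0.233902, 0.023794)  Y=(0.059809, -0.320957)  product (0.021626, -0.073649)
  m=+4: Y*=(-0.072526, -0.009864)  Y=(0.121242, 0.030396)  product (-0.008493, -0.003400)
  m=+5: Y*=(0.015745, 0.002686)  Y=(-0.009982, 0.031481)  product (-0.000242, 0.000469)
  m=+6: Y*=(-0.002376, -0.000489)  Y=(-0.005622, -0.002171)  product (0.000012, 0.000008)
  m=+7: Y*=(0.000223, 0.000054)  Y=(0.000284, -0.000619)  product (0.000000, -0.000000)
Accumulated sum (0.486724, -0.000000); after 4π/(2l+1) scaling, (0.407757, -0.000000) ⇒ P_7 = 0.407757

0.407757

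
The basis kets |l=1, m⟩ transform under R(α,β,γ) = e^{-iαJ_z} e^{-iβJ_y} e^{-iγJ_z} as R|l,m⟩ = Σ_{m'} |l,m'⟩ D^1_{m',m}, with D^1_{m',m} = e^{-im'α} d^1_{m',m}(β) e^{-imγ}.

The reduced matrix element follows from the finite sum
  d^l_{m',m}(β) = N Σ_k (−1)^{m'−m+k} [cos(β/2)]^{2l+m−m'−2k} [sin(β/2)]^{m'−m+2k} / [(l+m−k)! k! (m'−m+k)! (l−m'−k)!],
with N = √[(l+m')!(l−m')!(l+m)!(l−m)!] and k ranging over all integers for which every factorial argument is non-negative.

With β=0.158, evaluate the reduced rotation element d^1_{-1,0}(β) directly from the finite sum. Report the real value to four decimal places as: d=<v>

d^1_{-1,0}(β=0.1580) via the finite sum:
With c≡cos(β/2)=0.996881 and s≡sin(β/2)=0.078918, N=[1·2·1·1]^{1/2}=1.414214
The bounds max(0,m−m')=1 and min(l+m,l−m')=1 give 1 term
  k=1: (−1)^0·1.4142/(1)·0.9969^1·0.0789^1 = +0.111259
d^1_{-1,0}(0.1580) = +0.111259

d=0.1113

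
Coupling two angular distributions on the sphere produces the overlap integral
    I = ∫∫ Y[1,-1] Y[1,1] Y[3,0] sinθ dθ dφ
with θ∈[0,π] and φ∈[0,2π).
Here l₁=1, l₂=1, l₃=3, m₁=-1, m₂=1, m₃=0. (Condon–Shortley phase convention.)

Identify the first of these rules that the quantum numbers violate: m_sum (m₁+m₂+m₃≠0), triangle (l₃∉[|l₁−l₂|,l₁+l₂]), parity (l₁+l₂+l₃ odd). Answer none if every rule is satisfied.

triangle

azimuthal sum: -1 + 1 + 0 = 0  ✓
l₃ must lie in [0,2]; have l₃=3  ✗
L = 1 + 1 + 3 = 5 (odd)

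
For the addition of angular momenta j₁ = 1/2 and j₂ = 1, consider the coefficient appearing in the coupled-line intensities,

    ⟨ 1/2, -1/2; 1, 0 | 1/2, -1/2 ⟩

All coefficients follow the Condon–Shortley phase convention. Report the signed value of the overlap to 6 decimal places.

triangle: 1!·0!·1!/3! = 1/6
(j±m)!: 0!·1!·1!·1!·0!·1! = 1
prefactor² = (2J+1)·Δ·N² = 1/3
  k=1: −1/(1!·0!·0!·0!·0!·1!) = -1
Σ = -1  ⇒  CG² = 1/3·(-1)² = 1/3
CG = −√(1/3) = -0.577350

−√(1/3) = -0.577350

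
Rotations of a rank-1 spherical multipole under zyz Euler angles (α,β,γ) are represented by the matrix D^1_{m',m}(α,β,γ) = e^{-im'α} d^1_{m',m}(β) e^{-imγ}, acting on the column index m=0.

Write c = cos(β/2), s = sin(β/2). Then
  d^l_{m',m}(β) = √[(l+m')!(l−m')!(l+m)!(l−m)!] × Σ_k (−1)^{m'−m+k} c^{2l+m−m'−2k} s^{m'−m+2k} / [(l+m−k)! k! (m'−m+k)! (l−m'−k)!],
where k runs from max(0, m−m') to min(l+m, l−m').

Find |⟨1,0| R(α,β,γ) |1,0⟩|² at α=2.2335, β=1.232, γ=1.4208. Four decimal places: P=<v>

Split into d^1_{0,0}(β=1.2320) × two z-phases.
With c≡cos(β/2)=0.816196 and s≡sin(β/2)=0.577775, N=[1·1·1·1]^{1/2}=1.000000
k: max(0,(0)−(0))=0 … min(1+(0),1−(0))=1
  k=0: (−1)^0·1.0000/(1)·0.8162^2·0.5778^0 = +0.666176
  k=1: (−1)^1·1.0000/(1)·0.8162^0·0.5778^2 = -0.333824
d^1_{0,0}(1.2320) = +0.666176 -0.333824 = +0.332352
|D^1_{0,0}|² = |d^1_{0,0}(β)|² = (+0.332352)² = 0.110458 (the z-rotation phases have unit modulus)

P=0.1105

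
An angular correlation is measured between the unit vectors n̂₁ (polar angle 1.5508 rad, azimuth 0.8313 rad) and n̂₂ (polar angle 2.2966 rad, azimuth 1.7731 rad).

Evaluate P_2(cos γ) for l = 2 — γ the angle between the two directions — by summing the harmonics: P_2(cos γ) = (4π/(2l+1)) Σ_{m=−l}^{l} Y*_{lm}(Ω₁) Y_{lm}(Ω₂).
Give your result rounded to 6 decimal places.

Summing Y*_{l m}(θ₁,φ₁)·Y_{l m}(θ₂,φ₂) over m ∈ [−2, 2]; prefactor 4π/(2·2+1) = 2.513274:
  term(m=-2) = -0.025677-0.079392i   from Y*(Ω₁)=-0.035397+0.384494i, Y(Ω₂)=-0.198654+0.085070i
  term(m=-1) = -0.003485+0.004790i   from Y*(Ω₁)=+0.010408+0.011410i, Y(Ω₂)=+0.077062+0.375712i
  term(m=+0) = -0.031956-0.000000i   from Y*(Ω₁)=-0.315013-0.000000i, Y(Ω₂)=+0.101442+0.000000i
  term(m=+1) = -0.003485-0.004790i   from Y*(Ω₁)=-0.010408+0.011410i, Y(Ω₂)=-0.077062+0.375712i
  term(m=+2) = -0.025677+0.079392i   from Y*(Ω₁)=-0.035397-0.384494i, Y(Ω₂)=-0.198654-0.085070i
Σ over m = -0.090280+0.000000i; ×(4π/5) → -0.226898+0.000000i. Real part: -0.226898

-0.226898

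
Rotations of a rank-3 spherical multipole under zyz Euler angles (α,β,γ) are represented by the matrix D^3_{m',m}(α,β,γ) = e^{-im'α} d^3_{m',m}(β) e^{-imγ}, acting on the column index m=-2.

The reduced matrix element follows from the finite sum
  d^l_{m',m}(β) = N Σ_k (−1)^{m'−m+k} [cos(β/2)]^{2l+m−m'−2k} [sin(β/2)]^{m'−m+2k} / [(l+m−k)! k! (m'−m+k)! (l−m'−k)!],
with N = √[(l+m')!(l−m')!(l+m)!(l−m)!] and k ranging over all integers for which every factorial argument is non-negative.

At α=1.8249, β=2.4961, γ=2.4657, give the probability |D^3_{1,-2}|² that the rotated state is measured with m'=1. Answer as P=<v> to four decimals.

D^3_{1,-2}(1.8249,2.4961,2.4657) = e^{-i·1·1.8249}·d^3_{1,-2}(2.4961)·e^{-i·-2·2.4657}. Compute d first:
With c≡cos(β/2)=0.317172 and s≡sin(β/2)=0.948368, N=[24·2·1·120]^{1/2}=75.894664
The bounds max(0,m−m')=0 and min(l+m,l−m')=1 give 2 terms
  k=0: (−1)^3·75.8947/(12)·0.3172^3·0.9484^3 = -0.172126
  k=1: (−1)^4·75.8947/(24)·0.3172^1·0.9484^5 = +0.769448
d^3_{1,-2}(2.4961) = -0.172126 +0.769448 = +0.597323
|D^3_{1,-2}|² = |d^3_{1,-2}(β)|² = (+0.597323)² = 0.356794 (the z-rotation phases have unit modulus)

P=0.3568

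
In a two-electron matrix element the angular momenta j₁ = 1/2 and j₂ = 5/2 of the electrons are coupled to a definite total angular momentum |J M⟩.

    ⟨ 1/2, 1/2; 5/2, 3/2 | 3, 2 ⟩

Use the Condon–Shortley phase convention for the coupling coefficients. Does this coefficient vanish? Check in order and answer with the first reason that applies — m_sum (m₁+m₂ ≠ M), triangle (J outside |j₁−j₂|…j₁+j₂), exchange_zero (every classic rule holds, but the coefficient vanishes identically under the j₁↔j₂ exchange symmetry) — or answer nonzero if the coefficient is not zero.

nonzero

m-sum: m₁+m₂ = 1/2+3/2 = 2, M = 2  ✓
triangle: |j₁−j₂| = 2 ≤ J = 3 ≤ j₁+j₂ = 3  ✓
exchange: j₁≠j₂ or m₁≠m₂ — the exchange symmetry imposes no constraint here
value check: CG = +√(5/6) = +0.912871 ≠ 0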